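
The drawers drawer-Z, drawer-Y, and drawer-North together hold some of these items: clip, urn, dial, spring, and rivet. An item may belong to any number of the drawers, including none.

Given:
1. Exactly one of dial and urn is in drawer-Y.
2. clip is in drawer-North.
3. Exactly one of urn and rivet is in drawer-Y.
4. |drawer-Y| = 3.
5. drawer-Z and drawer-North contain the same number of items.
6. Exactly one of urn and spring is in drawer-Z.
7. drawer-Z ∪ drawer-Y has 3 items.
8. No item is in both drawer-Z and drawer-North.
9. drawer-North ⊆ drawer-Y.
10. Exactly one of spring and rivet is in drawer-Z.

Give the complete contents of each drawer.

drawer-Z = {spring}; drawer-Y = {clip, spring, urn}; drawer-North = {clip}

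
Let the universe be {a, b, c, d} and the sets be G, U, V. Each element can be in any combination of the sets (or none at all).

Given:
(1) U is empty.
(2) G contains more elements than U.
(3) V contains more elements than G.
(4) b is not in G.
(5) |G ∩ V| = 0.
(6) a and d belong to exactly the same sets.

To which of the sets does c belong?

c: G

From (4): b ∉ G.
(1): U already has 0, so the rest are out.
Suppose c ∉ G: no assignment then satisfies all the clues, so c ∈ G.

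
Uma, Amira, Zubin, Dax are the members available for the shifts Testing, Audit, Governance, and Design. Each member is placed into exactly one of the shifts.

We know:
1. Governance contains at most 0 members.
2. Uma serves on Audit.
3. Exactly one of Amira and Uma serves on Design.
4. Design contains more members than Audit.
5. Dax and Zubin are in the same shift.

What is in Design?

Design = {Amira, Dax, Zubin}

From (2): Uma ∈ Audit.
(1): Governance already has 0, so the rest are out.
(3) (exactly one): Amira ∈ Design.
Suppose Zubin ∉ Design: no assignment then satisfies all the clues, so Zubin ∈ Design.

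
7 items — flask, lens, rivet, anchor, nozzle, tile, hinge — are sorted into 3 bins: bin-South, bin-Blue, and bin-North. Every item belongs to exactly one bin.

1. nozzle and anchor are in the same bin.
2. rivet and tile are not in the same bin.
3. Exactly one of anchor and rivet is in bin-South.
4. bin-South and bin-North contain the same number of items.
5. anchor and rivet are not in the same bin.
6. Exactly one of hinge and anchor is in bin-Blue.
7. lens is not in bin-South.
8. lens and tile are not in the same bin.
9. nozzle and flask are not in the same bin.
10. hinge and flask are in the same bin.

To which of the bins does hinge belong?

hinge: bin-Blue

From (7): lens ∉ bin-South.
Suppose hinge ∈ bin-South: no assignment then satisfies all the clues, so hinge ∉ bin-South.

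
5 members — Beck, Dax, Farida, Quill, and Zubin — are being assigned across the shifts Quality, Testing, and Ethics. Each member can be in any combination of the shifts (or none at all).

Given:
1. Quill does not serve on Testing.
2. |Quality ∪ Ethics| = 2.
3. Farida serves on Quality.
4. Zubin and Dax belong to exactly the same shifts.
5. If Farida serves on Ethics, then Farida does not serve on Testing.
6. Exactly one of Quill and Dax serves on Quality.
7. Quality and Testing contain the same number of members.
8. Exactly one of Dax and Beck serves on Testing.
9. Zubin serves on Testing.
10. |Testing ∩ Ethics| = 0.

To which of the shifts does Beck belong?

Beck: none

From (1): Quill ∉ Testing.
From (3): Farida ∈ Quality.
From (9): Zubin ∈ Testing.
(4): Dax matches Zubin: Dax ∈ Testing.
(8) (exactly one): Beck ∉ Testing.
Suppose Beck ∈ Quality: no assignment then satisfies all the clues, so Beck ∉ Quality.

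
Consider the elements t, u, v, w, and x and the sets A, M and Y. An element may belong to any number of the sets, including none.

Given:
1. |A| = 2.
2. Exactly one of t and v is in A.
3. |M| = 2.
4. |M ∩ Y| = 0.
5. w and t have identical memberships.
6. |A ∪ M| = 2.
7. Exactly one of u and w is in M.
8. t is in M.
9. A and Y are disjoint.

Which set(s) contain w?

From (8): t ∈ M.
(5): w matches t: w ∈ M.
(7) (exactly one): u ∉ M.
(3): M already has 2, so the rest are out.
Suppose w ∉ A: no assignment then satisfies all the clues, so w ∈ A.

w: A, M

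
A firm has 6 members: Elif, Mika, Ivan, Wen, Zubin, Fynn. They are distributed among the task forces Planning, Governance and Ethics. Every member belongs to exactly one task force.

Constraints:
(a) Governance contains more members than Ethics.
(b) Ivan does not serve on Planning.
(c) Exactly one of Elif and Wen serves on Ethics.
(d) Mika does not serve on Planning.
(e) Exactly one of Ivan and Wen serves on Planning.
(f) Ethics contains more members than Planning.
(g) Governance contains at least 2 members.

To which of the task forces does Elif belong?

Elif: Ethics

From (b): Ivan ∉ Planning.
From (d): Mika ∉ Planning.
(e) (exactly one): Wen ∈ Planning.
(c) (exactly one): Elif ∈ Ethics.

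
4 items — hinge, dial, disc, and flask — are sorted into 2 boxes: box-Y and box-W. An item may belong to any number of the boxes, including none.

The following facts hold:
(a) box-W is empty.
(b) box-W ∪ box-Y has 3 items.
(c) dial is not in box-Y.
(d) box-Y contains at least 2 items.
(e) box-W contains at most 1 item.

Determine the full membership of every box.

box-Y = {disc, flask, hinge}; box-W = {}

From (c): dial ∉ box-Y.
(a): box-W already has 0, so the rest are out.
Suppose hinge ∉ box-Y: no assignment then satisfies all the clues, so hinge ∈ box-Y.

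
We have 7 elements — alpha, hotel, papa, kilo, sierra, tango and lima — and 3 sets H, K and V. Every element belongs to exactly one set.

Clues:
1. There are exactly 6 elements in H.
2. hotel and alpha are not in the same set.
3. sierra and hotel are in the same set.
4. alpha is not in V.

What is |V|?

0

From (4): alpha ∉ V.
Suppose alpha ∈ H: no assignment then satisfies all the clues, so alpha ∉ H.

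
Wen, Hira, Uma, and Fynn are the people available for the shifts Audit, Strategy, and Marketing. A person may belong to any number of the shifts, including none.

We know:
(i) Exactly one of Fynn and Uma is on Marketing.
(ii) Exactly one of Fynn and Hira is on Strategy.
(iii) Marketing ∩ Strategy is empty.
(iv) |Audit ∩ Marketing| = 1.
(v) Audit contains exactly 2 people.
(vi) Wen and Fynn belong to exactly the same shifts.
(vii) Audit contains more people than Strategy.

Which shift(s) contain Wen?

Wen: none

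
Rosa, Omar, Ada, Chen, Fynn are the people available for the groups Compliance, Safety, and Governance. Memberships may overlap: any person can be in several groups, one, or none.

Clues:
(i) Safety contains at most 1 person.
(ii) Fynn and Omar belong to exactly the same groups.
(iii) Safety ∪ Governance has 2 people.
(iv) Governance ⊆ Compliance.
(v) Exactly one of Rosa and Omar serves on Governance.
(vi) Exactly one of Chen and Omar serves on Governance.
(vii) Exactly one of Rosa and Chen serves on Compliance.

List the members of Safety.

Safety = {}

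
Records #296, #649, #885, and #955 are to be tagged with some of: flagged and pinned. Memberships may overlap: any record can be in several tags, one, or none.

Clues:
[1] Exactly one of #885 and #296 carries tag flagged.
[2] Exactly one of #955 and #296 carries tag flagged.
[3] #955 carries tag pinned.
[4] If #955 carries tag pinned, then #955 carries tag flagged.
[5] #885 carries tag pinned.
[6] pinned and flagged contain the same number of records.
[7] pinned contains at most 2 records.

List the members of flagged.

flagged = {#885, #955}

From (3): #955 ∈ pinned.
From (5): #885 ∈ pinned.
(4): #955 ∈ flagged.
(7): pinned already has 2, so the rest are out.
(2) (exactly one): #296 ∉ flagged.
(1) (exactly one): #885 ∈ flagged.
Suppose #649 ∈ flagged: no assignment then satisfies all the clues, so #649 ∉ flagged.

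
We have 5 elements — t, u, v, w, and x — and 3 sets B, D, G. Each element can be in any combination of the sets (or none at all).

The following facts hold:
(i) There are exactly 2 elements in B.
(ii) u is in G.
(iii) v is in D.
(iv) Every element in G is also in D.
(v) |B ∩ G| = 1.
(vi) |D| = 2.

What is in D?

From (ii): u ∈ G.
From (iii): v ∈ D.
(iv) with u ∈ G: u ∈ D.
(vi): D already has 2, so the rest are out.
(iv) contrapositive: t ∉ G.
(iv) contrapositive: w ∉ G.
(iv) contrapositive: x ∉ G.

D = {u, v}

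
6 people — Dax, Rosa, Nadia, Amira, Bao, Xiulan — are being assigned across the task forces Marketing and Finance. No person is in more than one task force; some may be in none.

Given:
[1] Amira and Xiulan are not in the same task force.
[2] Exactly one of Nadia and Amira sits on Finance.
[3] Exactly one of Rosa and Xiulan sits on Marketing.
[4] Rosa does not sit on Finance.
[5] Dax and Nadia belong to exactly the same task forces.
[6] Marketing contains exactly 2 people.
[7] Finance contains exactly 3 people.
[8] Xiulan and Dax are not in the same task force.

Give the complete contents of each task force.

Marketing = {Amira, Rosa}; Finance = {Bao, Dax, Nadia}

From (4): Rosa ∉ Finance.
Suppose Dax ∈ Marketing: no assignment then satisfies all the clues, so Dax ∉ Marketing.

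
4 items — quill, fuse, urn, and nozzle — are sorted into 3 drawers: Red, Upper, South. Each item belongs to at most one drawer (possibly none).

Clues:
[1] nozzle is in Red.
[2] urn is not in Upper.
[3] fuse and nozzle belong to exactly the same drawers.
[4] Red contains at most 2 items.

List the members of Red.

Red = {fuse, nozzle}

From (1): nozzle ∈ Red.
From (2): urn ∉ Upper.
(3): fuse matches nozzle: fuse ∈ Red.
(4): Red already has 2, so the rest are out.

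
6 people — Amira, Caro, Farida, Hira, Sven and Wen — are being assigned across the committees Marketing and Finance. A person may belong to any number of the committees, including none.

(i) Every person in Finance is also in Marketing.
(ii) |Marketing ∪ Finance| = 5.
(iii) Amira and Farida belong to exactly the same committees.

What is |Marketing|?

5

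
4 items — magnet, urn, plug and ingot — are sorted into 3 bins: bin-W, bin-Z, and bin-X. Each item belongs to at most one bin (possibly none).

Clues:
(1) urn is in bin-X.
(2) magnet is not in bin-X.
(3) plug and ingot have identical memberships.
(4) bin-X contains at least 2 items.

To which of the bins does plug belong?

plug: bin-X

From (1): urn ∈ bin-X.
From (2): magnet ∉ bin-X.
Suppose plug ∈ bin-W: no assignment then satisfies all the clues, so plug ∉ bin-W.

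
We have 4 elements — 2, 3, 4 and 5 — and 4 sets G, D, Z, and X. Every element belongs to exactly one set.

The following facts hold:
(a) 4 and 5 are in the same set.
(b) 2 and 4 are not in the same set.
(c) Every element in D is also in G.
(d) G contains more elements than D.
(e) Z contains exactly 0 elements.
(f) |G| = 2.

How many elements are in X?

2

(e): Z already has 0, so the rest are out.
Suppose 2 ∈ D: no assignment then satisfies all the clues, so 2 ∉ D.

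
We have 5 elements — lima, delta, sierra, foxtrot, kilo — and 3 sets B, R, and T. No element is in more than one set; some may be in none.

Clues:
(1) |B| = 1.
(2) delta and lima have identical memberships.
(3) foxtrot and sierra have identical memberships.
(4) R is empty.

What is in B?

(4): R already has 0, so the rest are out.
Suppose lima ∈ B: no assignment then satisfies all the clues, so lima ∉ B.

B = {kilo}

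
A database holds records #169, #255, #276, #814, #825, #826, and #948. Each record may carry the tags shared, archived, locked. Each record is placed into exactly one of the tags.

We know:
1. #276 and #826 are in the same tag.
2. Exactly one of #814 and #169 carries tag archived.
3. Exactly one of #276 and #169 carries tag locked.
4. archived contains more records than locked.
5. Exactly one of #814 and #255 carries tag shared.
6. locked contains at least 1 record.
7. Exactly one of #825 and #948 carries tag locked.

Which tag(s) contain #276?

#276: archived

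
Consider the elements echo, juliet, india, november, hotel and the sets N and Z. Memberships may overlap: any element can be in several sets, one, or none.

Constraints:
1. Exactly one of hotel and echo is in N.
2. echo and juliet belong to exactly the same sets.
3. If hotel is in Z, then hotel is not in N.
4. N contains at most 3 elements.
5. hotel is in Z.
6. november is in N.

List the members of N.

N = {echo, juliet, november}

From (5): hotel ∈ Z.
From (6): november ∈ N.
(3): hotel ∉ N.
(1) (exactly one): echo ∈ N.
(2): juliet matches echo: juliet ∈ N.
(4): N already has 3, so the rest are out.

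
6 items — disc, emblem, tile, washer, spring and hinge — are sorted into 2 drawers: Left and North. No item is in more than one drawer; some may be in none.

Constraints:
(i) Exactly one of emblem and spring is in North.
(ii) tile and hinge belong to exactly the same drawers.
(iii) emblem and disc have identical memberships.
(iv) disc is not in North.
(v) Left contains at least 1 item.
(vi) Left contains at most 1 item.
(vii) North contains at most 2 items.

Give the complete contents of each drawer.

Left = {washer}; North = {spring}

From (iv): disc ∉ North.
(iii): emblem matches disc: emblem ∉ North.
(i) (exactly one): spring ∈ North.
Suppose disc ∈ Left: no assignment then satisfies all the clues, so disc ∉ Left.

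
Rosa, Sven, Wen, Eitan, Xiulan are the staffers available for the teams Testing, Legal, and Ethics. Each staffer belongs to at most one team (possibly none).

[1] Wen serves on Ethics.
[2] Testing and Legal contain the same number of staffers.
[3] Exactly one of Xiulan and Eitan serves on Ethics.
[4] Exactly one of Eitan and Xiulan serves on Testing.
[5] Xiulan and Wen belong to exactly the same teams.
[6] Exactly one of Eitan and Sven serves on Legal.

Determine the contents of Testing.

From (1): Wen ∈ Ethics.
(5): Xiulan matches Wen: Xiulan ∉ Testing.
(5): Xiulan matches Wen: Xiulan ∉ Legal.
(5): Xiulan matches Wen: Xiulan ∈ Ethics.
(3) (exactly one): Eitan ∉ Ethics.
(4) (exactly one): Eitan ∈ Testing.
(6) (exactly one): Sven ∈ Legal.
Suppose Rosa ∈ Testing: no assignment then satisfies all the clues, so Rosa ∉ Testing.

Testing = {Eitan}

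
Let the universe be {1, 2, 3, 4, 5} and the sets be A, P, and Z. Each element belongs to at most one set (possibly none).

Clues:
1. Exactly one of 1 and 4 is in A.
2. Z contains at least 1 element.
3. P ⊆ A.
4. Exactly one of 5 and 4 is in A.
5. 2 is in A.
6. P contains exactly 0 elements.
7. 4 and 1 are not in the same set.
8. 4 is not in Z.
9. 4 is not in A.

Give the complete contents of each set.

From (5): 2 ∈ A.
From (8): 4 ∉ Z.
From (9): 4 ∉ A.
(1) (exactly one): 1 ∈ A.
(3) contrapositive: 4 ∉ P.
(4) (exactly one): 5 ∈ A.
(6): P already has 0, so the rest are out.
(2): only 1 candidates remain for Z, so all are in.

A = {1, 2, 5}; P = {}; Z = {3}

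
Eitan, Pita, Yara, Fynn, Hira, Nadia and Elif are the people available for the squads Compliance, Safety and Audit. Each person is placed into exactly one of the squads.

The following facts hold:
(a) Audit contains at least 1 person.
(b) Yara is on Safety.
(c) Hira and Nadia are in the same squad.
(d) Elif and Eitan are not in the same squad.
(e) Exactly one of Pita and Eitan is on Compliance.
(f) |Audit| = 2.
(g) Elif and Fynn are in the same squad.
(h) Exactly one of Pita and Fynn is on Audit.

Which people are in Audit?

Audit = {Elif, Fynn}

From (b): Yara ∈ Safety.
Suppose Eitan ∈ Audit: no assignment then satisfies all the clues, so Eitan ∉ Audit.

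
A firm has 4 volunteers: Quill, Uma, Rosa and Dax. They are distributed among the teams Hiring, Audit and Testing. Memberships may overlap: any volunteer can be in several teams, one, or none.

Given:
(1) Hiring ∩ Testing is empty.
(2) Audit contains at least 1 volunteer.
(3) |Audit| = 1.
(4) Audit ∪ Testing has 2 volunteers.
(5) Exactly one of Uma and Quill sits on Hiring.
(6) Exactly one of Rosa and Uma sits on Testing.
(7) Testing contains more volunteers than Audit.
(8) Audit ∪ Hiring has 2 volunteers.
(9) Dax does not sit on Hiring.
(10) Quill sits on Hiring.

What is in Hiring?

From (9): Dax ∉ Hiring.
From (10): Quill ∈ Hiring.
(1) (disjoint): Quill ∉ Testing.
(5) (exactly one): Uma ∉ Hiring.
Suppose Rosa ∈ Hiring: no assignment then satisfies all the clues, so Rosa ∉ Hiring.

Hiring = {Quill}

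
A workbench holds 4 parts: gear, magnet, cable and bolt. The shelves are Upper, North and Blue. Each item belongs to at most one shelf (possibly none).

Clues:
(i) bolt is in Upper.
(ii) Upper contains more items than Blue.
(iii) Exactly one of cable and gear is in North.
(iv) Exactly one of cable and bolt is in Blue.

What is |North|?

1

From (i): bolt ∈ Upper.
(iv) (exactly one): cable ∈ Blue.
(iii) (exactly one): gear ∈ North.
Suppose magnet ∉ Upper: no assignment then satisfies all the clues, so magnet ∈ Upper.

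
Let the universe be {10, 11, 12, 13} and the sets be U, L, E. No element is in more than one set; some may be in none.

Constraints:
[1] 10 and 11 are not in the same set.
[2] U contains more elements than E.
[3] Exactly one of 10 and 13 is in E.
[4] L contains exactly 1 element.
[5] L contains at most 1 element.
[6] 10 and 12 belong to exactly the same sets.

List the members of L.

L = {11}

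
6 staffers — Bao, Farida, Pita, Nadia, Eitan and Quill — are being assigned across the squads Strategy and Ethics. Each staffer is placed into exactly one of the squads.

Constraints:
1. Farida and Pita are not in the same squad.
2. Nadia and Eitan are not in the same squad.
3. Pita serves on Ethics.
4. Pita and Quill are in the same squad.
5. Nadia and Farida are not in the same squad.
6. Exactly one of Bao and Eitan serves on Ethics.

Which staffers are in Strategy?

Strategy = {Eitan, Farida}

From (3): Pita ∈ Ethics.
(1): Farida ∉ Ethics.
(4): Quill matches Pita: Quill ∉ Strategy.
(4): Quill matches Pita: Quill ∈ Ethics.
Only one squad left: Farida ∈ Strategy.
(5): Nadia ∉ Strategy.
Only one squad left: Nadia ∈ Ethics.
(2): Eitan ∉ Ethics.
(6) (exactly one): Bao ∈ Ethics.
Only one squad left: Eitan ∈ Strategy.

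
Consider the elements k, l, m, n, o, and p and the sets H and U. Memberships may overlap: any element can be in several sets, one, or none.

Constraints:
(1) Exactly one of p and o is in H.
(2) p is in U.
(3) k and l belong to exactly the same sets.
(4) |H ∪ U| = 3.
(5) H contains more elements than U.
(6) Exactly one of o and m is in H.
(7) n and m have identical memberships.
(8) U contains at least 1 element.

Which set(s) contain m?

From (2): p ∈ U.
Suppose m ∉ H: no assignment then satisfies all the clues, so m ∈ H.

m: H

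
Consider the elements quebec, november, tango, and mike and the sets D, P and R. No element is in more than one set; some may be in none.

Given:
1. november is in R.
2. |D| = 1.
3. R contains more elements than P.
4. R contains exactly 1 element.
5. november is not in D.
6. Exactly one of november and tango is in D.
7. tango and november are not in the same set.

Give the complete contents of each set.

From (1): november ∈ R.
(4): R already has 1, so the rest are out.
(6) (exactly one): tango ∈ D.
(2): D already has 1, so the rest are out.
Suppose quebec ∈ P: no assignment then satisfies all the clues, so quebec ∉ P.

D = {tango}; P = {}; R = {november}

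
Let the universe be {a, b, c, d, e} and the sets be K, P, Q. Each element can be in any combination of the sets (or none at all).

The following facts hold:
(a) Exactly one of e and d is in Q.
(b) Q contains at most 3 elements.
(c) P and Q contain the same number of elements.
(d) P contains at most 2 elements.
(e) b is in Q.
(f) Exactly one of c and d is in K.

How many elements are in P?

2

From (e): b ∈ Q.
Suppose a ∈ Q: no assignment then satisfies all the clues, so a ∉ Q.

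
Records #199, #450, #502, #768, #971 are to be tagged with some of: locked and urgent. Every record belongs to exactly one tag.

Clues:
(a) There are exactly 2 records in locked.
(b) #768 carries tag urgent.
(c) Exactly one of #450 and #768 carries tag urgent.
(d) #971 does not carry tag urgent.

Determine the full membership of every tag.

From (b): #768 ∈ urgent.
From (d): #971 ∉ urgent.
(c) (exactly one): #450 ∉ urgent.
Only one tag left: #450 ∈ locked.
Only one tag left: #971 ∈ locked.
(a): locked already has 2, so the rest are out.
Only one tag left: #199 ∈ urgent.
Only one tag left: #502 ∈ urgent.

locked = {#450, #971}; urgent = {#199, #502, #768}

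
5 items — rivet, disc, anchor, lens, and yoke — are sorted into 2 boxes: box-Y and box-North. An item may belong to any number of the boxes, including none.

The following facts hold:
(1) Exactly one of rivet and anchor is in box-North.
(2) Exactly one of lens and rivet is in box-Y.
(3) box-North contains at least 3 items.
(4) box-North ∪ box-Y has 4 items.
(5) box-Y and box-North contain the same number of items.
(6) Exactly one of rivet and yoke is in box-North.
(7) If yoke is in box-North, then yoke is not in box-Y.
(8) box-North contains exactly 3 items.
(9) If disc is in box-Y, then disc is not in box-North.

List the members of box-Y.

box-Y = {anchor, disc, lens}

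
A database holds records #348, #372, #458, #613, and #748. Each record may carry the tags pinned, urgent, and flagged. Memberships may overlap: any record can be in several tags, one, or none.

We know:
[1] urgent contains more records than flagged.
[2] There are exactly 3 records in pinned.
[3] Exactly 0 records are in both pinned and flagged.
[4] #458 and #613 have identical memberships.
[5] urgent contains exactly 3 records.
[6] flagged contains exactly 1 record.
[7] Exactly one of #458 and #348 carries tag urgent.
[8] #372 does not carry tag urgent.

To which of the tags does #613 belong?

#613: pinned, urgent

From (8): #372 ∉ urgent.
Suppose #613 ∉ pinned: no assignment then satisfies all the clues, so #613 ∈ pinned.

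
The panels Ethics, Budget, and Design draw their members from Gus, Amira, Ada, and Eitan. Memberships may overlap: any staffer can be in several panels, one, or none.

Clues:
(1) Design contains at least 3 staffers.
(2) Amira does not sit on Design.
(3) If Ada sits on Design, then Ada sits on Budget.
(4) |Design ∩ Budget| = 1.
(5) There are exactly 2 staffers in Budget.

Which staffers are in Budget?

From (2): Amira ∉ Design.
(1): only 3 candidates remain for Design, so all are in.
(3): Ada ∈ Budget.
Suppose Gus ∈ Budget: no assignment then satisfies all the clues, so Gus ∉ Budget.

Budget = {Ada, Amira}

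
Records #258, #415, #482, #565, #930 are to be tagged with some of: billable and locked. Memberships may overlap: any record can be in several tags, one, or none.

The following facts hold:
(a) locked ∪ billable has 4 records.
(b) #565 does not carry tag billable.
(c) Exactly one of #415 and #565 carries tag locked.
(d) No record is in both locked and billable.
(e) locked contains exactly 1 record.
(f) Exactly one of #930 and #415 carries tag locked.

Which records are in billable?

billable = {#258, #482, #930}

From (b): #565 ∉ billable.
Suppose #258 ∉ billable: no assignment then satisfies all the clues, so #258 ∈ billable.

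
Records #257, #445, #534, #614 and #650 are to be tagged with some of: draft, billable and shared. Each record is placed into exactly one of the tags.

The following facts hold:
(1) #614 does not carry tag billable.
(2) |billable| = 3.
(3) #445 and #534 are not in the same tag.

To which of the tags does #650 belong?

From (1): #614 ∉ billable.
Suppose #650 ∈ draft: no assignment then satisfies all the clues, so #650 ∉ draft.

#650: billable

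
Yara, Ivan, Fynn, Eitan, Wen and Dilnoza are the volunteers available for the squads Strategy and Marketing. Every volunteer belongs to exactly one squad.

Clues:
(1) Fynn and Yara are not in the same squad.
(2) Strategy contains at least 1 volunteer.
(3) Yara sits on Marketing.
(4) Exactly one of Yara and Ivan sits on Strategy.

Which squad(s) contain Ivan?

From (3): Yara ∈ Marketing.
(1): Fynn ∉ Marketing.
(4) (exactly one): Ivan ∈ Strategy.
Only one squad left: Fynn ∈ Strategy.

Ivan: Strategy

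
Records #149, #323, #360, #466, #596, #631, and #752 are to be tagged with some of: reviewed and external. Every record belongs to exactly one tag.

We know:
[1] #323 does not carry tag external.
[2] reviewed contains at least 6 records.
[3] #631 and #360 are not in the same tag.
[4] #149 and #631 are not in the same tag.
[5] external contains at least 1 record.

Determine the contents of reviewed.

reviewed = {#149, #323, #360, #466, #596, #752}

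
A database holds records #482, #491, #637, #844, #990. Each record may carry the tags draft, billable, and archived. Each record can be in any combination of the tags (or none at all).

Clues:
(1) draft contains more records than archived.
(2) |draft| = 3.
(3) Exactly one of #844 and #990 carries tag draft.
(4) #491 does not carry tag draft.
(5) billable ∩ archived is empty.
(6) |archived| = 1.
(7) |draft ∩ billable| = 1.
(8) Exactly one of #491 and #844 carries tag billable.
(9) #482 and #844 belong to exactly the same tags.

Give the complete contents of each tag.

draft = {#482, #637, #844}; billable = {#491, #637}; archived = {#990}

From (4): #491 ∉ draft.
Suppose #482 ∉ draft: no assignment then satisfies all the clues, so #482 ∈ draft.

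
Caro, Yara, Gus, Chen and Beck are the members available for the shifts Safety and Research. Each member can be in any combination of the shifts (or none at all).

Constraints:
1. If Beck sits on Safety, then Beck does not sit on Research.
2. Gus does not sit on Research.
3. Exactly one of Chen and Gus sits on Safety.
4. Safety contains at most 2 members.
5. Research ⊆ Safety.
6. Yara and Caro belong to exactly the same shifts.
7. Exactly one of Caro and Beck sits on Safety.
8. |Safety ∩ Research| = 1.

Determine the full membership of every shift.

Safety = {Beck, Chen}; Research = {Chen}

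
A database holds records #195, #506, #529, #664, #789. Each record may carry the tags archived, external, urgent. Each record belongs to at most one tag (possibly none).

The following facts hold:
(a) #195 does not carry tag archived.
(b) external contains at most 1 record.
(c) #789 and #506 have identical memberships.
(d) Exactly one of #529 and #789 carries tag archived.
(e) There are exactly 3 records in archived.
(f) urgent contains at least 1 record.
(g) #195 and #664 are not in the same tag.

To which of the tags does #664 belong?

From (a): #195 ∉ archived.
Suppose #664 ∉ archived: no assignment then satisfies all the clues, so #664 ∈ archived.

#664: archived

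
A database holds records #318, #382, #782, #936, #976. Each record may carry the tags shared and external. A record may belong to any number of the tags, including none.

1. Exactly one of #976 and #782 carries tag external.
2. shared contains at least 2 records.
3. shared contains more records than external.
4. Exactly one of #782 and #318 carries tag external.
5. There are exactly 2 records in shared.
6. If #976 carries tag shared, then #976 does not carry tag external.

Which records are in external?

external = {#782}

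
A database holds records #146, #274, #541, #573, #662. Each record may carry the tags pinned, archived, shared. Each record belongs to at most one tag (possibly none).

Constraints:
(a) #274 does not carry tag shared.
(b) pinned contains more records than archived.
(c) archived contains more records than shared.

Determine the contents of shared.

shared = {}

From (a): #274 ∉ shared.
Suppose #146 ∈ shared: no assignment then satisfies all the clues, so #146 ∉ shared.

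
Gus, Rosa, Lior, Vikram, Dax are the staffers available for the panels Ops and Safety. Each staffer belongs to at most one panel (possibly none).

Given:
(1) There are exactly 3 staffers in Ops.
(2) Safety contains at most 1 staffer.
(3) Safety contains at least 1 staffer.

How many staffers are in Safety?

1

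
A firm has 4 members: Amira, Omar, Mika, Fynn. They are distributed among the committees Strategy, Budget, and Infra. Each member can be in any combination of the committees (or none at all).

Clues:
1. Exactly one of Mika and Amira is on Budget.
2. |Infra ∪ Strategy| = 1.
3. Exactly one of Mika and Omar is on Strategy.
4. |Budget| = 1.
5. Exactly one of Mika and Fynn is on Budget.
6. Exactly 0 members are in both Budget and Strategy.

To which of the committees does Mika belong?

Mika: Budget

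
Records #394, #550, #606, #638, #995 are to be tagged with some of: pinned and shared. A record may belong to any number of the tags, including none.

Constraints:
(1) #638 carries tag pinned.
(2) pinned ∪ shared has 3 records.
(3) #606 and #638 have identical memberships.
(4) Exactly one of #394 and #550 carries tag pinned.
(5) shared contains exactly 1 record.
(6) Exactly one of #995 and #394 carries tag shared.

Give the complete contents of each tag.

pinned = {#394, #606, #638}; shared = {#394}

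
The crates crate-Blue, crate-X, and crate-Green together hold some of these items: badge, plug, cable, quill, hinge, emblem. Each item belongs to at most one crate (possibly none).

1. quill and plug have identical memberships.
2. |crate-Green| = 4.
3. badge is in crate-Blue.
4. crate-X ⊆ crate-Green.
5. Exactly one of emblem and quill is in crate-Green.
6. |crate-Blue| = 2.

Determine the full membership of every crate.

crate-Blue = {badge, emblem}; crate-X = {}; crate-Green = {cable, hinge, plug, quill}

From (3): badge ∈ crate-Blue.
Suppose plug ∈ crate-Blue: no assignment then satisfies all the clues, so plug ∉ crate-Blue.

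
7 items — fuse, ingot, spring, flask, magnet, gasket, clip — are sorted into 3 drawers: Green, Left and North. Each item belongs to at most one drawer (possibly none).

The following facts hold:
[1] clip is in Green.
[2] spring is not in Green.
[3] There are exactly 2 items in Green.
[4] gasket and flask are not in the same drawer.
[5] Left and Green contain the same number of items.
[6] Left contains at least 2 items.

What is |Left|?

2

From (1): clip ∈ Green.
From (2): spring ∉ Green.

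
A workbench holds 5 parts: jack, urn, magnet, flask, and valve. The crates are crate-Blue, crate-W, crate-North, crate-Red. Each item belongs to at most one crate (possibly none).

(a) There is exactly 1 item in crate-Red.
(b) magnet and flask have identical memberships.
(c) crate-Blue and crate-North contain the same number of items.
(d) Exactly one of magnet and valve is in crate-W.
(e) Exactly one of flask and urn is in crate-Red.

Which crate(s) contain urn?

urn: crate-Red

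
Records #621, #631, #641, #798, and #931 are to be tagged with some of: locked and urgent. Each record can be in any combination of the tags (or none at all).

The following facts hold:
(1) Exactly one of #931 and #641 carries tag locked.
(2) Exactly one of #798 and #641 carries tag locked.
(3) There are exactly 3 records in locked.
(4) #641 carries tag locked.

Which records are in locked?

locked = {#621, #631, #641}

From (4): #641 ∈ locked.
(1) (exactly one): #931 ∉ locked.
(2) (exactly one): #798 ∉ locked.
(3): only 3 candidates remain for locked, so all are in.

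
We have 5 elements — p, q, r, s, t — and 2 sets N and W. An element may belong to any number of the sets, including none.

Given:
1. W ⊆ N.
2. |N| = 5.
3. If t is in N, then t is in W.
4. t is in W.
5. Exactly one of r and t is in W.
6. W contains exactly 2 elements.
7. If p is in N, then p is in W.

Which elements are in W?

From (4): t ∈ W.
(1) with t ∈ W: t ∈ N.
(2): only 5 candidates remain for N, so all are in.
(5) (exactly one): r ∉ W.
(7): p ∈ W.
(6): W already has 2, so the rest are out.

W = {p, t}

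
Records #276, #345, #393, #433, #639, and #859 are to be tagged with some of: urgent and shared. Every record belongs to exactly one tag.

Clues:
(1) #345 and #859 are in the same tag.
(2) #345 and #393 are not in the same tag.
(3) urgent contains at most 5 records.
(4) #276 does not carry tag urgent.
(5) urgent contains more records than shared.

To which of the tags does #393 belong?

#393: shared

From (4): #276 ∉ urgent.
Only one tag left: #276 ∈ shared.
Suppose #393 ∈ urgent: no assignment then satisfies all the clues, so #393 ∉ urgent.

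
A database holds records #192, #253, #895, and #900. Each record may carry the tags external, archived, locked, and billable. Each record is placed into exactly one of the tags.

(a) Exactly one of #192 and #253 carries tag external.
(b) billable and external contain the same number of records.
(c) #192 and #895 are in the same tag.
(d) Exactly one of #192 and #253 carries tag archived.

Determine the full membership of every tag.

external = {#253}; archived = {#192, #895}; locked = {}; billable = {#900}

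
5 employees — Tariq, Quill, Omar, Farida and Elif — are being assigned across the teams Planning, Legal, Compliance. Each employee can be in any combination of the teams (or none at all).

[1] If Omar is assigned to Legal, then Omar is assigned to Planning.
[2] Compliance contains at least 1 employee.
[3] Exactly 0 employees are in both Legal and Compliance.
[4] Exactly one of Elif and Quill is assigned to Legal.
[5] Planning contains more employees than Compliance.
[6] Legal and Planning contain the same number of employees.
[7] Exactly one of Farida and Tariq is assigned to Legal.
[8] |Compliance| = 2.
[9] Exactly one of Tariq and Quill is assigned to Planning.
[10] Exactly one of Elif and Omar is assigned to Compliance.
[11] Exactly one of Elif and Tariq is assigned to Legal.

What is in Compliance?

Compliance = {Elif, Farida}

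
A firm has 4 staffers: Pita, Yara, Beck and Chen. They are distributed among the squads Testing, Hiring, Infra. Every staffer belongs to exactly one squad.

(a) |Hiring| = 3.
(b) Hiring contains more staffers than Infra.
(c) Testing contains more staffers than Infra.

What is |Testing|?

1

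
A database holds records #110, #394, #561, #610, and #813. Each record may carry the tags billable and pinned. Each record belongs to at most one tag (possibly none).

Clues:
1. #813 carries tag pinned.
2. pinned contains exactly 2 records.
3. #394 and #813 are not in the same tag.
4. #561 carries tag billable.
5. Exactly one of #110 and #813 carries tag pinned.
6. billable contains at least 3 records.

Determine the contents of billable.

billable = {#110, #394, #561}

From (1): #813 ∈ pinned.
From (4): #561 ∈ billable.
(3): #394 ∉ pinned.
(5) (exactly one): #110 ∉ pinned.
(2): only 2 candidates remain for pinned, so all are in.
(6): only 3 candidates remain for billable, so all are in.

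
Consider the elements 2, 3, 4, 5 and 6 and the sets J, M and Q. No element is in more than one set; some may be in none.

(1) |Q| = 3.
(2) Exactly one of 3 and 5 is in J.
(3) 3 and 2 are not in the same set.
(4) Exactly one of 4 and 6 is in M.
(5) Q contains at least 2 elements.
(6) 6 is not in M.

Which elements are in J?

J = {3}

From (6): 6 ∉ M.
(4) (exactly one): 4 ∈ M.
Suppose 2 ∈ J: no assignment then satisfies all the clues, so 2 ∉ J.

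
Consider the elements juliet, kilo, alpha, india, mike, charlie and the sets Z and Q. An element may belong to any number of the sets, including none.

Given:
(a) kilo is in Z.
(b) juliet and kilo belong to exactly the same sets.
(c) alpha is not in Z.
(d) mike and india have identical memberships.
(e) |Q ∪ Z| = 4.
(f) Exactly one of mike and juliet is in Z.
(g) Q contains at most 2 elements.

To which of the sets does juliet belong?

From (a): kilo ∈ Z.
From (c): alpha ∉ Z.
(b): juliet matches kilo: juliet ∈ Z.
(f) (exactly one): mike ∉ Z.
(d): india matches mike: india ∉ Z.
Suppose juliet ∈ Q: no assignment then satisfies all the clues, so juliet ∉ Q.

juliet: Z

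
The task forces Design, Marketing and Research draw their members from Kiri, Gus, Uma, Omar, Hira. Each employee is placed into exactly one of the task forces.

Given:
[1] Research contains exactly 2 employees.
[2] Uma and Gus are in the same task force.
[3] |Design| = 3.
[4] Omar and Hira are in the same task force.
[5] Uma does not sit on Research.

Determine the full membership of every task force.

Design = {Gus, Kiri, Uma}; Marketing = {}; Research = {Hira, Omar}

From (5): Uma ∉ Research.
(2): Gus matches Uma: Gus ∉ Research.
Suppose Kiri ∉ Design: no assignment then satisfies all the clues, so Kiri ∈ Design.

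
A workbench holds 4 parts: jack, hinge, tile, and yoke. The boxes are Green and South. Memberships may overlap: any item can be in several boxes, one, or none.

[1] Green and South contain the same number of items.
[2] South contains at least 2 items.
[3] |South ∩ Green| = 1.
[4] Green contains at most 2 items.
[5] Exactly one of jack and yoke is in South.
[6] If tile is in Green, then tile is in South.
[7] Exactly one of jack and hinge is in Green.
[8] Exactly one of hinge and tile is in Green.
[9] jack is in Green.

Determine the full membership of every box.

Green = {jack, tile}; South = {tile, yoke}

From (9): jack ∈ Green.
(7) (exactly one): hinge ∉ Green.
(8) (exactly one): tile ∈ Green.
(4): Green already has 2, so the rest are out.
(6): tile ∈ South.
Suppose jack ∈ South: no assignment then satisfies all the clues, so jack ∉ South.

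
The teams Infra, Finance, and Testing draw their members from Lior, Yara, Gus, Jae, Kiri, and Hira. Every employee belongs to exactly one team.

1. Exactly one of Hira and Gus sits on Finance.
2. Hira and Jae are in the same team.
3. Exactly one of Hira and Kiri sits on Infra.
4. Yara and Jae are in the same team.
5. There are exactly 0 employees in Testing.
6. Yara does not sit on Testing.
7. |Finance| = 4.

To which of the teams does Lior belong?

Lior: Finance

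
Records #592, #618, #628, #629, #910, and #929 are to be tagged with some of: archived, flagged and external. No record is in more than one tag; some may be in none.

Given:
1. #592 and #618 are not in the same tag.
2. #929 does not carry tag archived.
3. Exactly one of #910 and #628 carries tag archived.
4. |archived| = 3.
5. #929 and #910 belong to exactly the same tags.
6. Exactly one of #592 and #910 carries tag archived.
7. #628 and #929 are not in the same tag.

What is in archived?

From (2): #929 ∉ archived.
(5): #910 matches #929: #910 ∉ archived.
(6) (exactly one): #592 ∈ archived.
(1): #618 ∉ archived.
(3) (exactly one): #628 ∈ archived.
(4): only 3 candidates remain for archived, so all are in.

archived = {#592, #628, #629}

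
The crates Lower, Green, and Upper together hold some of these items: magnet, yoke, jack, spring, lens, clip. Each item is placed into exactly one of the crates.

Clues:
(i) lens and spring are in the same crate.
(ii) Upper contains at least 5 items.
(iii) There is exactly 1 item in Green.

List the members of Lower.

Lower = {}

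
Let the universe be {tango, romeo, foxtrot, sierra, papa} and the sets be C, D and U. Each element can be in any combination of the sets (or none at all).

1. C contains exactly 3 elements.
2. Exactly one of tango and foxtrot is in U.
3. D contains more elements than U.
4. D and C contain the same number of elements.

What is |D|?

3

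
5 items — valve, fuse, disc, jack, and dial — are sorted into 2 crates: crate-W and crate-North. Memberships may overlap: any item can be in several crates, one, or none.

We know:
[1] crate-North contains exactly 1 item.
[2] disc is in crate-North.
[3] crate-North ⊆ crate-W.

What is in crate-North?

From (2): disc ∈ crate-North.
(1): crate-North already has 1, so the rest are out.
(3) with disc ∈ crate-North: disc ∈ crate-W.

crate-North = {disc}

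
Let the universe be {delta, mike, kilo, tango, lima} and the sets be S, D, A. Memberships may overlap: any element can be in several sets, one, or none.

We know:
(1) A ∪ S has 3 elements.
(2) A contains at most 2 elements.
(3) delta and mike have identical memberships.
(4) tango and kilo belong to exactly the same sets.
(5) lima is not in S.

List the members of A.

A = {lima}

From (5): lima ∉ S.
Suppose delta ∈ A: no assignment then satisfies all the clues, so delta ∉ A.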